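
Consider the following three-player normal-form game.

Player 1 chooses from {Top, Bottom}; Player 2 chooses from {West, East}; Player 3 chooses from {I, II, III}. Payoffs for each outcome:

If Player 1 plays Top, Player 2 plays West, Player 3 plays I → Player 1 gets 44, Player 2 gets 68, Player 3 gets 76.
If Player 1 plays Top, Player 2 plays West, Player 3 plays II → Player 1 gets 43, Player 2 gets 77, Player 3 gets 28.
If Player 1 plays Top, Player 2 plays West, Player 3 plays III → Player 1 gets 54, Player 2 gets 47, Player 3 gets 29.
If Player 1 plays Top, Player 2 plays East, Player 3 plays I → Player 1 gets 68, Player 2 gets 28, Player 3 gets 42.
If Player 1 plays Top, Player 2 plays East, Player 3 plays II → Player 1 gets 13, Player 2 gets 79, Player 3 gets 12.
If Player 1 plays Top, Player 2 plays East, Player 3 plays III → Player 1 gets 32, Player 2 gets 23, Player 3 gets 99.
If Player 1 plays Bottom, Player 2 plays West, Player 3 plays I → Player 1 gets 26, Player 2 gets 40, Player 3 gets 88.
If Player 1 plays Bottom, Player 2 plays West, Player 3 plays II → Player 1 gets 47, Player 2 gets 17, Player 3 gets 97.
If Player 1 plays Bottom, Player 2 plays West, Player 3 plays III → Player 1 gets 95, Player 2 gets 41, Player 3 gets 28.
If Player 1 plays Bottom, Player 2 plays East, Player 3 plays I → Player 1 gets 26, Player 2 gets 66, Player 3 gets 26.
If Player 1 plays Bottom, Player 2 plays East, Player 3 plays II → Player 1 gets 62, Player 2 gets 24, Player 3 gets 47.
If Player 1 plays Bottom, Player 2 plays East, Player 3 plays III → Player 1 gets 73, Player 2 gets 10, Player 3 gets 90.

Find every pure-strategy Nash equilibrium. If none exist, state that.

Player 1 against (West, I): payoffs 44, 26 → best response Top.
Player 1 against (West, II): payoffs 43, 47 → best response Bottom.
Player 1 against (West, III): payoffs 54, 95 → best response Bottom.
Player 1 against (East, I): payoffs 68, 26 → best response Top.
Player 1 against (East, II): payoffs 13, 62 → best response Bottom.
Player 1 against (East, III): payoffs 32, 73 → best response Bottom.
Player 2 against (Top, I): payoffs 68, 28 → best response West.
Player 2 against (Top, II): payoffs 77, 79 → best response East.
Player 2 against (Top, III): payoffs 47, 23 → best response West.
Player 2 against (Bottom, I): payoffs 40, 66 → best response East.
Player 2 against (Bottom, II): payoffs 17, 24 → best response East.
Player 2 against (Bottom, III): payoffs 41, 10 → best response West.
Player 3 against (Top, West): payoffs 76, 28, 29 → best response I.
Player 3 against (Top, East): payoffs 42, 12, 99 → best response III.
Player 3 against (Bottom, West): payoffs 88, 97, 28 → best response II.
Player 3 against (Bottom, East): payoffs 26, 47, 90 → best response III.
Mutual best responses: (Top, West, I).

The unique pure-strategy Nash equilibrium is (Top, West, I).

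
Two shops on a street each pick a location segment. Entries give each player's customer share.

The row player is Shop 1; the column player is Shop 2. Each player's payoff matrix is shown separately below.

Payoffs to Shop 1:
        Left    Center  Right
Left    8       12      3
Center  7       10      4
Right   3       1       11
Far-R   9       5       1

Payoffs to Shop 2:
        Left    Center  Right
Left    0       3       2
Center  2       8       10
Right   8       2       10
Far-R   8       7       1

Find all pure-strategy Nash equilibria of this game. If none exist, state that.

Mark each player's best response to every combination of opponents' strategies; a profile where every player is best-responding is a pure Nash equilibrium.
Shop 1 against Left: payoffs 8, 7, 3, 9 → best response Far-R.
Shop 1 against Center: payoffs 12, 10, 1, 5 → best response Left.
Shop 1 against Right: payoffs 3, 4, 11, 1 → best response Right.
Shop 2 against Left: payoffs 0, 3, 2 → best response Center.
Shop 2 against Center: payoffs 2, 8, 10 → best response Right.
Shop 2 against Right: payoffs 8, 2, 10 → best response Right.
Shop 2 against Far-R: payoffs 8, 7, 1 → best response Left.
Mutual best responses: (Left, Center); (Right, Right); (Far-R, Left).

The pure Nash equilibria are (Left, Center); (Right, Right); (Far-R, Left).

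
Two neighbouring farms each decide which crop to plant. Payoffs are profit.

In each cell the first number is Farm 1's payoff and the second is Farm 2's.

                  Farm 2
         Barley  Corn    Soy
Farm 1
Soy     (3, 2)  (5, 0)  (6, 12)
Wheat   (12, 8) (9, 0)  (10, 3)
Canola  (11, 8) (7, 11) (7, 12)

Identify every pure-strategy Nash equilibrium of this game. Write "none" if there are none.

The unique pure-strategy Nash equilibrium is (Wheat, Barley).

(Soy, Barley): Farm 1 can switch to Wheat (3 → 12). Not NE.
(Soy, Corn): Farm 1 can switch to Wheat (5 → 9). Not NE.
(Soy, Soy): Farm 1 can switch to Wheat (6 → 10). Not NE.
(Wheat, Barley): Farm 1 gets 12, best alternative 11; Farm 2 gets 8, best alternative 3. No profitable deviation — NE.
(Wheat, Corn): Farm 2 can switch to Barley (0 → 8). Not NE.
(Wheat, Soy): Farm 2 can switch to Barley (3 → 8). Not NE.
(Canola, Barley): Farm 1 can switch to Wheat (11 → 12). Not NE.
(Canola, Corn): Farm 1 can switch to Wheat (7 → 9). Not NE.
(Canola, Soy): Farm 1 can switch to Wheat (7 → 10). Not NE.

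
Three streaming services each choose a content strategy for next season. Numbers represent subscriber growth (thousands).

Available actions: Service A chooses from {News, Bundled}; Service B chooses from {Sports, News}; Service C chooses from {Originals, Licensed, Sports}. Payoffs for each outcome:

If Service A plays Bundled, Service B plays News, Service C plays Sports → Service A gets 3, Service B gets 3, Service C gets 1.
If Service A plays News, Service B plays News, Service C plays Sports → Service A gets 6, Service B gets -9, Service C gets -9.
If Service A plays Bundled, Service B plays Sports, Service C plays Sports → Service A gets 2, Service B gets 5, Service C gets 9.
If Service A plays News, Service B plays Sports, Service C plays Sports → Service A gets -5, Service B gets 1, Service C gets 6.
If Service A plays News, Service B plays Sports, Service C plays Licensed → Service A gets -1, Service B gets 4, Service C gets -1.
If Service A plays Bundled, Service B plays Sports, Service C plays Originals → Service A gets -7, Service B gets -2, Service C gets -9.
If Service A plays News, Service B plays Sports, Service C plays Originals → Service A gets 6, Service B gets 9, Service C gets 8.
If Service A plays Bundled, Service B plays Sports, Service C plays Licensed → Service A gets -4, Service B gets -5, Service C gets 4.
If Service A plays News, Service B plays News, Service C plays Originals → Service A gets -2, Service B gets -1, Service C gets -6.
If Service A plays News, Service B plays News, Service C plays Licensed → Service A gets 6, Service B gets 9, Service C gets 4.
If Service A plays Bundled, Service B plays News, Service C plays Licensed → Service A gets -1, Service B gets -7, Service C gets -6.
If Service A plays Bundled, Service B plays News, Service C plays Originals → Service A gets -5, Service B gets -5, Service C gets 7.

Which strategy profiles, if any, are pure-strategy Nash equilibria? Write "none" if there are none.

Service A against (Sports, Originals): payoffs 6, -7 → best response News.
Service A against (Sports, Licensed): payoffs -1, -4 → best response News.
Service A against (Sports, Sports): payoffs -5, 2 → best response Bundled.
Service A against (News, Originals): payoffs -2, -5 → best response News.
Service A against (News, Licensed): payoffs 6, -1 → best response News.
Service A against (News, Sports): payoffs 6, 3 → best response News.
Service B against (News, Originals): payoffs 9, -1 → best response Sports.
Service B against (News, Licensed): payoffs 4, 9 → best response News.
Service B against (News, Sports): payoffs 1, -9 → best response Sports.
Service B against (Bundled, Originals): payoffs -2, -5 → best response Sports.
Service B against (Bundled, Licensed): payoffs -5, -7 → best response Sports.
Service B against (Bundled, Sports): payoffs 5, 3 → best response Sports.
Service C against (News, Sports): payoffs 8, -1, 6 → best response Originals.
Service C against (News, News): payoffs -6, 4, -9 → best response Licensed.
Service C against (Bundled, Sports): payoffs -9, 4, 9 → best response Sports.
Service C against (Bundled, News): payoffs 7, -6, 1 → best response Originals.
Mutual best responses: (News, Sports, Originals); (News, News, Licensed); (Bundled, Sports, Sports).

The pure Nash equilibria are (News, Sports, Originals), (News, News, Licensed), (Bundled, Sports, Sports).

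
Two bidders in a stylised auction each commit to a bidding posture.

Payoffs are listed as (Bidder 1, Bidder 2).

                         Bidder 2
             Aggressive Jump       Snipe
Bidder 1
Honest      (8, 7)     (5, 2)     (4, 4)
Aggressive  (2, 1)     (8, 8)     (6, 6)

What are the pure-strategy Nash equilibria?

(Honest, Aggressive), (Aggressive, Jump)

Bidder 1 against Aggressive: payoffs 8, 2 → best response Honest.
Bidder 1 against Jump: payoffs 5, 8 → best response Aggressive.
Bidder 1 against Snipe: payoffs 4, 6 → best response Aggressive.
Bidder 2 against Honest: payoffs 7, 2, 4 → best response Aggressive.
Bidder 2 against Aggressive: payoffs 1, 8, 6 → best response Jump.
Mutual best responses: (Honest, Aggressive); (Aggressive, Jump).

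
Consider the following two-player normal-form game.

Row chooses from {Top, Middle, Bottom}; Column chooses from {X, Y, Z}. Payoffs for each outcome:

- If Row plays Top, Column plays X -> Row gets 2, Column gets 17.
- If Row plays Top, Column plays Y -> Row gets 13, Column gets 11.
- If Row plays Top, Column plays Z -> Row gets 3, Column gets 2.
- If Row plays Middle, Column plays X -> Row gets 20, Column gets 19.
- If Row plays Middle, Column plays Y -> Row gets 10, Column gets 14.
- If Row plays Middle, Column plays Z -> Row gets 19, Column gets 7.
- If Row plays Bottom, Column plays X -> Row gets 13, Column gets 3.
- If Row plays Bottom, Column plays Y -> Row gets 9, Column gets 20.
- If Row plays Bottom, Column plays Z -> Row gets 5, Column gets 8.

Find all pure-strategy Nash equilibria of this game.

The unique pure-strategy Nash equilibrium is (Middle, X).

Check each profile: it is a Nash equilibrium iff no player can strictly gain by switching unilaterally.
(Top, X): Row can switch to Middle (2 → 20). Not NE.
(Top, Y): Column can switch to X (11 → 17). Not NE.
(Top, Z): Row can switch to Middle (3 → 19). Not NE.
(Middle, X): Row gets 20, best alternative 13; Column gets 19, best alternative 14. No profitable deviation — NE.
(Middle, Y): Row can switch to Top (10 → 13). Not NE.
(Middle, Z): Column can switch to X (7 → 19). Not NE.
(Bottom, X): Row can switch to Middle (13 → 20). Not NE.
(Bottom, Y): Row can switch to Top (9 → 13). Not NE.
(Bottom, Z): Row can switch to Middle (5 → 19). Not NE.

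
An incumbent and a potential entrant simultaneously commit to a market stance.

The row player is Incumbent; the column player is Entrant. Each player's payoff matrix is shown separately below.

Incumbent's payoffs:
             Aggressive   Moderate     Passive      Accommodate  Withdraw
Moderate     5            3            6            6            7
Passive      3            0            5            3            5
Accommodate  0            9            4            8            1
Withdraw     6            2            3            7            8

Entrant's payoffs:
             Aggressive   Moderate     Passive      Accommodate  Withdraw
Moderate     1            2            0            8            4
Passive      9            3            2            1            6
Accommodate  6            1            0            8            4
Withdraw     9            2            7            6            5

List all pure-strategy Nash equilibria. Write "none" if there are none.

Incumbent against Aggressive: payoffs 5, 3, 0, 6 → best response Withdraw.
Incumbent against Moderate: payoffs 3, 0, 9, 2 → best response Accommodate.
Incumbent against Passive: payoffs 6, 5, 4, 3 → best response Moderate.
Incumbent against Accommodate: payoffs 6, 3, 8, 7 → best response Accommodate.
Incumbent against Withdraw: payoffs 7, 5, 1, 8 → best response Withdraw.
Entrant against Moderate: payoffs 1, 2, 0, 8, 4 → best response Accommodate.
Entrant against Passive: payoffs 9, 3, 2, 1, 6 → best response Aggressive.
Entrant against Accommodate: payoffs 6, 1, 0, 8, 4 → best response Accommodate.
Entrant against Withdraw: payoffs 9, 2, 7, 6, 5 → best response Aggressive.
Mutual best responses: (Accommodate, Accommodate); (Withdraw, Aggressive).

The pure Nash equilibria are (Accommodate, Accommodate), (Withdraw, Aggressive).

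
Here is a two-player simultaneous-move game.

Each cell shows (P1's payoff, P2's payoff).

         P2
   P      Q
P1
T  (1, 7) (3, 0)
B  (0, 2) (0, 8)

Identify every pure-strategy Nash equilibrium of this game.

(T, P)

(T, P): P1 gets 1, best alternative 0; P2 gets 7, best alternative 0. No profitable deviation — NE.
(T, Q): P2 can switch to P (0 → 7). Not NE.
(B, P): P1 can switch to T (0 → 1). Not NE.
(B, Q): P1 can switch to T (0 → 3). Not NE.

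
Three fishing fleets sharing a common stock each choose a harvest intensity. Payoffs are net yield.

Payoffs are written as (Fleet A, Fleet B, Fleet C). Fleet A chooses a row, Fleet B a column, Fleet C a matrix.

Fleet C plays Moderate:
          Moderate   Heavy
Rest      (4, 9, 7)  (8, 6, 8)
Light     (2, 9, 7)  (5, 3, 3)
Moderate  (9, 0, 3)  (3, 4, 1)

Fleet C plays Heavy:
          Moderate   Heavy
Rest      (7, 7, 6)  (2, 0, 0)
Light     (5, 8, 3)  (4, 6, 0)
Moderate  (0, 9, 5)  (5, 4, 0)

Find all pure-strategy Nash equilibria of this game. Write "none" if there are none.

For each strategy profile, look for a profitable unilateral deviation.
(Rest, Moderate, Moderate): Fleet A can switch to Moderate (4 → 9). Not NE.
(Rest, Moderate, Heavy): Fleet C can switch to Moderate (6 → 7). Not NE.
(Rest, Heavy, Moderate): Fleet B can switch to Moderate (6 → 9). Not NE.
(Rest, Heavy, Heavy): Fleet A can switch to Light (2 → 4). Not NE.
(Light, Moderate, Moderate): Fleet A can switch to Rest (2 → 4). Not NE.
(Light, Moderate, Heavy): Fleet A can switch to Rest (5 → 7). Not NE.
(Light, Heavy, Moderate): Fleet A can switch to Rest (5 → 8). Not NE.
(Light, Heavy, Heavy): Fleet A can switch to Moderate (4 → 5). Not NE.
(Moderate, Moderate, Moderate): Fleet B can switch to Heavy (0 → 4). Not NE.
(Moderate, Moderate, Heavy): Fleet A can switch to Rest (0 → 7). Not NE.
(The remaining 2 profiles each have a profitable deviation by the same check.)

none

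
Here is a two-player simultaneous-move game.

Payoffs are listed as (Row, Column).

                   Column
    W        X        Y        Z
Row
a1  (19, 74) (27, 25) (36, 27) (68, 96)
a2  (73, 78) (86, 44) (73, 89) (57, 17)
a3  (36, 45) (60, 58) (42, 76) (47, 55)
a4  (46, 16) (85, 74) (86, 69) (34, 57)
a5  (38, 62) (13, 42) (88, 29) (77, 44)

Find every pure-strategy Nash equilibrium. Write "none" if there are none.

No pure-strategy Nash equilibrium.

For each player, find the best response to each opponent profile; mutual best responses are the pure NE.
Row against W: payoffs 19, 73, 36, 46, 38 → best response a2.
Row against X: payoffs 27, 86, 60, 85, 13 → best response a2.
Row against Y: payoffs 36, 73, 42, 86, 88 → best response a5.
Row against Z: payoffs 68, 57, 47, 34, 77 → best response a5.
Column against a1: payoffs 74, 25, 27, 96 → best response Z.
Column against a2: payoffs 78, 44, 89, 17 → best response Y.
Column against a3: payoffs 45, 58, 76, 55 → best response Y.
Column against a4: payoffs 16, 74, 69, 57 → best response X.
Column against a5: payoffs 62, 42, 29, 44 → best response W.
No profile is a mutual best response for all players.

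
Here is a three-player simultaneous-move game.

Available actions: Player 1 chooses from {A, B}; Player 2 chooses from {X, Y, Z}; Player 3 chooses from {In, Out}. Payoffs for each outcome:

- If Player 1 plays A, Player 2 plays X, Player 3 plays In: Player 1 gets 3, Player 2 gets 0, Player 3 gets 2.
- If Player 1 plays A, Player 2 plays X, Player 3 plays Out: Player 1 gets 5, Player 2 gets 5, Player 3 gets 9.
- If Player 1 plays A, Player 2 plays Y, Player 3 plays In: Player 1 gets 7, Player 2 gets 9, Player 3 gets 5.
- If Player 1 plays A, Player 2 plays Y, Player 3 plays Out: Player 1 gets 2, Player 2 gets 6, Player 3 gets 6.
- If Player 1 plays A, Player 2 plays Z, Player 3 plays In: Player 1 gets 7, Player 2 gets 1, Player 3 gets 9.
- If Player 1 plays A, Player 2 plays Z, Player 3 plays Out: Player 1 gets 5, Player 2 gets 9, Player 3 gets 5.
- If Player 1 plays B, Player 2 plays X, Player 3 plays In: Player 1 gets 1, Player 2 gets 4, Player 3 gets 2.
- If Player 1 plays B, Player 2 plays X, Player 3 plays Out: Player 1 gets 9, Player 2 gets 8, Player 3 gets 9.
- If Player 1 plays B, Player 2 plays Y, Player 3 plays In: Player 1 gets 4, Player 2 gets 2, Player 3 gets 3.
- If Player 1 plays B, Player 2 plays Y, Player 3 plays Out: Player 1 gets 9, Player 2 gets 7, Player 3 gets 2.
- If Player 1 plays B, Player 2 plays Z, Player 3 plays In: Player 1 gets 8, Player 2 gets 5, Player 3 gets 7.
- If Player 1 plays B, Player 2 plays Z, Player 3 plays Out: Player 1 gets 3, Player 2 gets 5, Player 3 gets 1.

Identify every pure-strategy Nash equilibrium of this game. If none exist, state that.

For each player, find the best response to each opponent profile; mutual best responses are the pure NE.
Player 1 against (X, In): payoffs 3, 1 → best response A.
Player 1 against (X, Out): payoffs 5, 9 → best response B.
Player 1 against (Y, In): payoffs 7, 4 → best response A.
Player 1 against (Y, Out): payoffs 2, 9 → best response B.
Player 1 against (Z, In): payoffs 7, 8 → best response B.
Player 1 against (Z, Out): payoffs 5, 3 → best response A.
Player 2 against (A, In): payoffs 0, 9, 1 → best response Y.
Player 2 against (A, Out): payoffs 5, 6, 9 → best response Z.
Player 2 against (B, In): payoffs 4, 2, 5 → best response Z.
Player 2 against (B, Out): payoffs 8, 7, 5 → best response X.
Player 3 against (A, X): payoffs 2, 9 → best response Out.
Player 3 against (A, Y): payoffs 5, 6 → best response Out.
Player 3 against (A, Z): payoffs 9, 5 → best response In.
Player 3 against (B, X): payoffs 2, 9 → best response Out.
Player 3 against (B, Y): payoffs 3, 2 → best response In.
Player 3 against (B, Z): payoffs 7, 1 → best response In.
Mutual best responses: (B, X, Out); (B, Z, In).

The pure Nash equilibria are (B, X, Out), (B, Z, In).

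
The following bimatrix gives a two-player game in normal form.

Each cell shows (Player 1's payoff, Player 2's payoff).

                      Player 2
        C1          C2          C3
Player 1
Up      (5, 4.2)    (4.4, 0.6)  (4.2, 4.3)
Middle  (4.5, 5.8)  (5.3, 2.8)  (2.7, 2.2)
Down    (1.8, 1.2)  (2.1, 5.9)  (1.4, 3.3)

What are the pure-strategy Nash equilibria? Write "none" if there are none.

The unique pure-strategy Nash equilibrium is (Up, C3).

(Up, C1): Player 2 can switch to C3 (4.2 → 4.3). Not NE.
(Up, C2): Player 1 can switch to Middle (4.4 → 5.3). Not NE.
(Up, C3): Player 1 gets 4.2, best alternative 2.7; Player 2 gets 4.3, best alternative 4.2. No profitable deviation — NE.
(Middle, C1): Player 1 can switch to Up (4.5 → 5). Not NE.
(Middle, C2): Player 2 can switch to C1 (2.8 → 5.8). Not NE.
(Middle, C3): Player 1 can switch to Up (2.7 → 4.2). Not NE.
(Down, C1): Player 1 can switch to Up (1.8 → 5). Not NE.
(Down, C2): Player 1 can switch to Up (2.1 → 4.4). Not NE.
(Down, C3): Player 1 can switch to Up (1.4 → 4.2). Not NE.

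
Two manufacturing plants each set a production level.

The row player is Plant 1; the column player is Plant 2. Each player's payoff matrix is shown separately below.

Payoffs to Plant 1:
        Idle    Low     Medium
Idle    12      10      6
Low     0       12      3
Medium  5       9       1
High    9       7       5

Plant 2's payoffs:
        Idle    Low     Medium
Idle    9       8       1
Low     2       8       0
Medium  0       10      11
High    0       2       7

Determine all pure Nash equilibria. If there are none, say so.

(Idle, Idle) and (Low, Low)

(Idle, Idle): Plant 1 gets 12, best alternative 9; Plant 2 gets 9, best alternative 8. No profitable deviation — NE.
(Idle, Low): Plant 1 can switch to Low (10 → 12). Not NE.
(Idle, Medium): Plant 2 can switch to Idle (1 → 9). Not NE.
(Low, Idle): Plant 1 can switch to Idle (0 → 12). Not NE.
(Low, Low): Plant 1 gets 12, best alternative 10; Plant 2 gets 8, best alternative 2. No profitable deviation — NE.
(Low, Medium): Plant 1 can switch to Idle (3 → 6). Not NE.
(Medium, Idle): Plant 1 can switch to Idle (5 → 12). Not NE.
(Medium, Low): Plant 1 can switch to Idle (9 → 10). Not NE.
(Medium, Medium): Plant 1 can switch to Idle (1 → 6). Not NE.
(High, Idle): Plant 1 can switch to Idle (9 → 12). Not NE.
(The remaining 2 profiles each have a profitable deviation by the same check.)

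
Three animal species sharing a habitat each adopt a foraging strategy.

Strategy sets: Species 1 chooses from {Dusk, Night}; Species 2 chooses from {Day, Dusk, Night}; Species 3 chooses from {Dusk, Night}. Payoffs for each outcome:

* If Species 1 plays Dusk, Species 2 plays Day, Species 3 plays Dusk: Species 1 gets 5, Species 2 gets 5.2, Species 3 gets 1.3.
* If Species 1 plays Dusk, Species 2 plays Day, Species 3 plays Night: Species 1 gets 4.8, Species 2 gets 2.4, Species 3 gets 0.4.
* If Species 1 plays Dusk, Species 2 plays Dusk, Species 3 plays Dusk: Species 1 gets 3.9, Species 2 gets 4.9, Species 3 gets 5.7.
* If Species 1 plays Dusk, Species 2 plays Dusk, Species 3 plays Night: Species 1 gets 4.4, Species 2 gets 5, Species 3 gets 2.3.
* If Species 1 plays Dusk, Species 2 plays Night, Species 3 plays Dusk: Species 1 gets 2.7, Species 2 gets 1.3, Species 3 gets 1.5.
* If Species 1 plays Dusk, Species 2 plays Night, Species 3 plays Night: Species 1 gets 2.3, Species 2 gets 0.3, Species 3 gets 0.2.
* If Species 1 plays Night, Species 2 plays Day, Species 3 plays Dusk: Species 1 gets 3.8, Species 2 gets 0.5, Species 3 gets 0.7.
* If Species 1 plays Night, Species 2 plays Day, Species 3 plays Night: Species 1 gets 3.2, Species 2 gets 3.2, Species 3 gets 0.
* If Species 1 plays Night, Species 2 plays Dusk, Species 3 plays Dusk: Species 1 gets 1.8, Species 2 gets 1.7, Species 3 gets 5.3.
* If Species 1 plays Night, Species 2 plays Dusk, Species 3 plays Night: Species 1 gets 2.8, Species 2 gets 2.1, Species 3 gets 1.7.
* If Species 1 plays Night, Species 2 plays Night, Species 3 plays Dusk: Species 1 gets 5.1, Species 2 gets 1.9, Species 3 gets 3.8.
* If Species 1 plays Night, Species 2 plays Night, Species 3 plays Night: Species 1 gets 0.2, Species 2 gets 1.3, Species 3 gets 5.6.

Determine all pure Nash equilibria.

Mark each player's best response to every combination of opponents' strategies; a profile where every player is best-responding is a pure Nash equilibrium.
Species 1 against (Day, Dusk): payoffs 5, 3.8 → best response Dusk.
Species 1 against (Day, Night): payoffs 4.8, 3.2 → best response Dusk.
Species 1 against (Dusk, Dusk): payoffs 3.9, 1.8 → best response Dusk.
Species 1 against (Dusk, Night): payoffs 4.4, 2.8 → best response Dusk.
Species 1 against (Night, Dusk): payoffs 2.7, 5.1 → best response Night.
Species 1 against (Night, Night): payoffs 2.3, 0.2 → best response Dusk.
Species 2 against (Dusk, Dusk): payoffs 5.2, 4.9, 1.3 → best response Day.
Species 2 against (Dusk, Night): payoffs 2.4, 5, 0.3 → best response Dusk.
Species 2 against (Night, Dusk): payoffs 0.5, 1.7, 1.9 → best response Night.
Species 2 against (Night, Night): payoffs 3.2, 2.1, 1.3 → best response Day.
Species 3 against (Dusk, Day): payoffs 1.3, 0.4 → best response Dusk.
Species 3 against (Dusk, Dusk): payoffs 5.7, 2.3 → best response Dusk.
Species 3 against (Dusk, Night): payoffs 1.5, 0.2 → best response Dusk.
Species 3 against (Night, Day): payoffs 0.7, 0 → best response Dusk.
Species 3 against (Night, Dusk): payoffs 5.3, 1.7 → best response Dusk.
Species 3 against (Night, Night): payoffs 3.8, 5.6 → best response Night.
Mutual best responses: (Dusk, Day, Dusk).

(Dusk, Day, Dusk)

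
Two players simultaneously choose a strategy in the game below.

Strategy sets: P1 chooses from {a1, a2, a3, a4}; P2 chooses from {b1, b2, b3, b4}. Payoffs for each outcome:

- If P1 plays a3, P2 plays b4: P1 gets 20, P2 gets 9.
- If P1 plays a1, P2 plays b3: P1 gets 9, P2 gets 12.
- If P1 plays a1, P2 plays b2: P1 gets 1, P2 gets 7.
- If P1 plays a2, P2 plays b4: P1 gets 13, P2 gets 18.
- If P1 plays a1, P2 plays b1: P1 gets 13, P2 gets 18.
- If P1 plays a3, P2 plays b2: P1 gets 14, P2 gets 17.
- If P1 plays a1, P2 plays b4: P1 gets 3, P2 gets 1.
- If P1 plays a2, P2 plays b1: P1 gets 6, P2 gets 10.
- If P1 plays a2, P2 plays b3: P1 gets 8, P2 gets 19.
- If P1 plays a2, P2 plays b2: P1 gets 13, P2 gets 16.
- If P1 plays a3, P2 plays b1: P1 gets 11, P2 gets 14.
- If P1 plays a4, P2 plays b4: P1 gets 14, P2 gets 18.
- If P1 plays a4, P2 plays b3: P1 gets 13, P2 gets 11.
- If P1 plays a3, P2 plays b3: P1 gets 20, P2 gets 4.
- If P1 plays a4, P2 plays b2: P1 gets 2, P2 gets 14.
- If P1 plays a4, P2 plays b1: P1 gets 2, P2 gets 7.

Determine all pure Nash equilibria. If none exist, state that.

Check each profile: it is a Nash equilibrium iff no player can strictly gain by switching unilaterally.
(a1, b1): P1 gets 13, best alternative 11; P2 gets 18, best alternative 12. No profitable deviation — NE.
(a1, b2): P1 can switch to a2 (1 → 13). Not NE.
(a1, b3): P1 can switch to a3 (9 → 20). Not NE.
(a1, b4): P1 can switch to a2 (3 → 13). Not NE.
(a2, b1): P1 can switch to a1 (6 → 13). Not NE.
(a2, b2): P1 can switch to a3 (13 → 14). Not NE.
(a2, b3): P1 can switch to a1 (8 → 9). Not NE.
(a3, b2): P1 gets 14, best alternative 13; P2 gets 17, best alternative 14. No profitable deviation — NE.
(The remaining 8 profiles each have a profitable deviation by the same check.)

(a1, b1) and (a3, b2)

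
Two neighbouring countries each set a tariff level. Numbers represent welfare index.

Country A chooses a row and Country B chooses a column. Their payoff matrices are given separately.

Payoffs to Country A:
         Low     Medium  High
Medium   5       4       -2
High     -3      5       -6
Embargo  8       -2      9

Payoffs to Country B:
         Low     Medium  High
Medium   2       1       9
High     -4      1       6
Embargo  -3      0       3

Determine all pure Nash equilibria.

Mark each player's best response to every combination of opponents' strategies; a profile where every player is best-responding is a pure Nash equilibrium.
Country A against Low: payoffs 5, -3, 8 → best response Embargo.
Country A against Medium: payoffs 4, 5, -2 → best response High.
Country A against High: payoffs -2, -6, 9 → best response Embargo.
Country B against Medium: payoffs 2, 1, 9 → best response High.
Country B against High: payoffs -4, 1, 6 → best response High.
Country B against Embargo: payoffs -3, 0, 3 → best response High.
Mutual best responses: (Embargo, High).

The unique pure-strategy Nash equilibrium is (Embargo, High).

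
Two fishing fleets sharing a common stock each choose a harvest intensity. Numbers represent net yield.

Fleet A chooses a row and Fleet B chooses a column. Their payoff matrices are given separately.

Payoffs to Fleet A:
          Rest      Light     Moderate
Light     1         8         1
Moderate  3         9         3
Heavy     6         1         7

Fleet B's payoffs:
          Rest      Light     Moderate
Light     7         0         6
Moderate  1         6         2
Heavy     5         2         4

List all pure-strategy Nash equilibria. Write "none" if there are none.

Check each profile: it is a Nash equilibrium iff no player can strictly gain by switching unilaterally.
(Light, Rest): Fleet A can switch to Moderate (1 → 3). Not NE.
(Light, Light): Fleet A can switch to Moderate (8 → 9). Not NE.
(Light, Moderate): Fleet A can switch to Moderate (1 → 3). Not NE.
(Moderate, Rest): Fleet A can switch to Heavy (3 → 6). Not NE.
(Moderate, Light): Fleet A gets 9, best alternative 8; Fleet B gets 6, best alternative 2. No profitable deviation — NE.
(Moderate, Moderate): Fleet A can switch to Heavy (3 → 7). Not NE.
(Heavy, Rest): Fleet A gets 6, best alternative 3; Fleet B gets 5, best alternative 4. No profitable deviation — NE.
(Heavy, Light): Fleet A can switch to Light (1 → 8). Not NE.
(The remaining 1 profile has a profitable deviation by the same check.)

(Moderate, Light), (Heavy, Rest)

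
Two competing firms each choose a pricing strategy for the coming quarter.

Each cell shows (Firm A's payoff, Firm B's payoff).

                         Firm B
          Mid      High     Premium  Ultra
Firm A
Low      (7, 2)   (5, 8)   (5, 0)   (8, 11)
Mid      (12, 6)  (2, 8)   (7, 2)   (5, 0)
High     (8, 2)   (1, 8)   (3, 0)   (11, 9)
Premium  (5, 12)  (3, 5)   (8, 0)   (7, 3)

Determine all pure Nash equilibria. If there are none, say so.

(Low, Mid): Firm A can switch to Mid (7 → 12). Not NE.
(Low, High): Firm B can switch to Ultra (8 → 11). Not NE.
(Low, Premium): Firm A can switch to Mid (5 → 7). Not NE.
(Low, Ultra): Firm A can switch to High (8 → 11). Not NE.
(Mid, Mid): Firm B can switch to High (6 → 8). Not NE.
(Mid, High): Firm A can switch to Low (2 → 5). Not NE.
(Mid, Premium): Firm A can switch to Premium (7 → 8). Not NE.
(Mid, Ultra): Firm A can switch to Low (5 → 8). Not NE.
(High, Mid): Firm A can switch to Mid (8 → 12). Not NE.
(High, High): Firm A can switch to Low (1 → 5). Not NE.
(High, Premium): Firm A can switch to Low (3 → 5). Not NE.
(High, Ultra): Firm A gets 11, best alternative 8; Firm B gets 9, best alternative 8. No profitable deviation — NE.
(Premium, Mid): Firm A can switch to Low (5 → 7). Not NE.
(The remaining 3 profiles each have a profitable deviation by the same check.)

The unique pure-strategy Nash equilibrium is (High, Ultra).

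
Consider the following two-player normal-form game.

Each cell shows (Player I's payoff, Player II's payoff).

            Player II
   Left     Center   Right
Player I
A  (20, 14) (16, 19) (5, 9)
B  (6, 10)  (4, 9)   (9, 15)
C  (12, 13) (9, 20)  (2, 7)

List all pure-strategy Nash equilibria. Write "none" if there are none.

Pure-strategy Nash equilibria: (A, Center); (B, Right)

Player I against Left: payoffs 20, 6, 12 → best response A.
Player I against Center: payoffs 16, 4, 9 → best response A.
Player I against Right: payoffs 5, 9, 2 → best response B.
Player II against A: payoffs 14, 19, 9 → best response Center.
Player II against B: payoffs 10, 9, 15 → best response Right.
Player II against C: payoffs 13, 20, 7 → best response Center.
Mutual best responses: (A, Center); (B, Right).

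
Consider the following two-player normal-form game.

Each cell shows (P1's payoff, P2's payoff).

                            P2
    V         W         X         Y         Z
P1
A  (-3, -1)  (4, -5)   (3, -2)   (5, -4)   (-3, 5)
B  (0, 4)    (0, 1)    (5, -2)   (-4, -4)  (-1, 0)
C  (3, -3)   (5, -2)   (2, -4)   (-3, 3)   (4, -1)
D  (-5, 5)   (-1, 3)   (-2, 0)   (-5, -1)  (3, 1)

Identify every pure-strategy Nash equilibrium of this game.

There is no pure-strategy Nash equilibrium.

Check each profile: it is a Nash equilibrium iff no player can strictly gain by switching unilaterally.
(A, V): P1 can switch to B (-3 → 0). Not NE.
(A, W): P1 can switch to C (4 → 5). Not NE.
(A, X): P1 can switch to B (3 → 5). Not NE.
(A, Y): P2 can switch to V (-4 → -1). Not NE.
(A, Z): P1 can switch to B (-3 → -1). Not NE.
(B, V): P1 can switch to C (0 → 3). Not NE.
(B, W): P1 can switch to A (0 → 4). Not NE.
(B, X): P2 can switch to V (-2 → 4). Not NE.
(B, Y): P1 can switch to A (-4 → 5). Not NE.
(B, Z): P1 can switch to C (-1 → 4). Not NE.
(C, V): P2 can switch to W (-3 → -2). Not NE.
(C, W): P2 can switch to Y (-2 → 3). Not NE.
(The remaining 8 profiles each have a profitable deviation by the same check.)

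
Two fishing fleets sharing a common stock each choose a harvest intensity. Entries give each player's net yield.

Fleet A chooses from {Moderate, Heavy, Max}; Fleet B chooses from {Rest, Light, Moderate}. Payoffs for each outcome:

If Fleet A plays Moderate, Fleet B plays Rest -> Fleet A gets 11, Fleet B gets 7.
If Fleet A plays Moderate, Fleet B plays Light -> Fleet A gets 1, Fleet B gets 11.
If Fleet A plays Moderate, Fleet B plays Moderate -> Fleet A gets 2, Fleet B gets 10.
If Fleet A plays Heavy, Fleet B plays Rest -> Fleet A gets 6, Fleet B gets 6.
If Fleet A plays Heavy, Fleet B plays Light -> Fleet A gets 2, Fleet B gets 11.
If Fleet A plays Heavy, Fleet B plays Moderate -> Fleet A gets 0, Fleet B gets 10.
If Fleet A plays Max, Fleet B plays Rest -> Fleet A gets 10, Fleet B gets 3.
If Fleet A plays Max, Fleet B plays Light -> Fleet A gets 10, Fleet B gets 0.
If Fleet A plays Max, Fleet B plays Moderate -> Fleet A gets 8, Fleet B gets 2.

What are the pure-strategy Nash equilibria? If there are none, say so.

Mark each player's best response to every combination of opponents' strategies; a profile where every player is best-responding is a pure Nash equilibrium.
Fleet A against Rest: payoffs 11, 6, 10 → best response Moderate.
Fleet A against Light: payoffs 1, 2, 10 → best response Max.
Fleet A against Moderate: payoffs 2, 0, 8 → best response Max.
Fleet B against Moderate: payoffs 7, 11, 10 → best response Light.
Fleet B against Heavy: payoffs 6, 11, 10 → best response Light.
Fleet B against Max: payoffs 3, 0, 2 → best response Rest.
No profile is a mutual best response for all players.

This game has no pure Nash equilibrium.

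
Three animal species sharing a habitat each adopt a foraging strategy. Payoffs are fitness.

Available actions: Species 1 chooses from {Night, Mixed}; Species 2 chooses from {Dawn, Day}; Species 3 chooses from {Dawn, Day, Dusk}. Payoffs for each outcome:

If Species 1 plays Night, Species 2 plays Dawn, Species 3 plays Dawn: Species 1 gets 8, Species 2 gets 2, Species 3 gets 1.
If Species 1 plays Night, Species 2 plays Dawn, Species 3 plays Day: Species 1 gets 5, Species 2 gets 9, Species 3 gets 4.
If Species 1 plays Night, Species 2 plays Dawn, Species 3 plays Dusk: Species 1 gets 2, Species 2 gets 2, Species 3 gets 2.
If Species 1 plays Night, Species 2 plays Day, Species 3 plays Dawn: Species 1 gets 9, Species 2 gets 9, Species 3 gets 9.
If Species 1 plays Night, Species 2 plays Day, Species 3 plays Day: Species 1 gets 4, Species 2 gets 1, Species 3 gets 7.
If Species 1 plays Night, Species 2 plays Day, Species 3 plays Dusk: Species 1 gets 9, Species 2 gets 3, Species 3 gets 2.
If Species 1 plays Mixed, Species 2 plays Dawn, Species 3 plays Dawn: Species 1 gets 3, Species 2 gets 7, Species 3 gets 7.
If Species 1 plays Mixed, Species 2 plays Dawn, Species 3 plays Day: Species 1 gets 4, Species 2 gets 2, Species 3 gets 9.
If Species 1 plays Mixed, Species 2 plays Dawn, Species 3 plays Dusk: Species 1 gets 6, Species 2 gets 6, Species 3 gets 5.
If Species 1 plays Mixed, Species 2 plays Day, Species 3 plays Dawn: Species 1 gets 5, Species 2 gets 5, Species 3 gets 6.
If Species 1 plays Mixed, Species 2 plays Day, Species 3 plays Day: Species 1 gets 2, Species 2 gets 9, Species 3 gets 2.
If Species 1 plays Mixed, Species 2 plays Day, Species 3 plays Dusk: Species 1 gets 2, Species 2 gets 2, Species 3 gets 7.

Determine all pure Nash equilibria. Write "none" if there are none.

(Night, Dawn, Day), (Night, Day, Dawn)

Species 1 against (Dawn, Dawn): payoffs 8, 3 → best response Night.
Species 1 against (Dawn, Day): payoffs 5, 4 → best response Night.
Species 1 against (Dawn, Dusk): payoffs 2, 6 → best response Mixed.
Species 1 against (Day, Dawn): payoffs 9, 5 → best response Night.
Species 1 against (Day, Day): payoffs 4, 2 → best response Night.
Species 1 against (Day, Dusk): payoffs 9, 2 → best response Night.
Species 2 against (Night, Dawn): payoffs 2, 9 → best response Day.
Species 2 against (Night, Day): payoffs 9, 1 → best response Dawn.
Species 2 against (Night, Dusk): payoffs 2, 3 → best response Day.
Species 2 against (Mixed, Dawn): payoffs 7, 5 → best response Dawn.
Species 2 against (Mixed, Day): payoffs 2, 9 → best response Day.
Species 2 against (Mixed, Dusk): payoffs 6, 2 → best response Dawn.
Species 3 against (Night, Dawn): payoffs 1, 4, 2 → best response Day.
Species 3 against (Night, Day): payoffs 9, 7, 2 → best response Dawn.
Species 3 against (Mixed, Dawn): payoffs 7, 9, 5 → best response Day.
Species 3 against (Mixed, Day): payoffs 6, 2, 7 → best response Dusk.
Mutual best responses: (Night, Dawn, Day); (Night, Day, Dawn).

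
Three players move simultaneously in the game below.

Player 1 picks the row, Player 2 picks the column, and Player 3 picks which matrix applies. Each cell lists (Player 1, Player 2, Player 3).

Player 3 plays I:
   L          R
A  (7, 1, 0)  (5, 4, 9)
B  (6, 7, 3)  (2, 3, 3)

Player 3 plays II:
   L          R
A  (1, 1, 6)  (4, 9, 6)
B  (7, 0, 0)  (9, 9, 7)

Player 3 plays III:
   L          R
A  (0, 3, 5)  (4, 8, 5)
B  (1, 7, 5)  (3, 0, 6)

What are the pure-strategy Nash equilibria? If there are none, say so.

Pure-strategy Nash equilibria: (A, R, I); (B, L, III); (B, R, II)

For each player, find the best response to each opponent profile; mutual best responses are the pure NE.
Player 1 against (L, I): payoffs 7, 6 → best response A.
Player 1 against (L, II): payoffs 1, 7 → best response B.
Player 1 against (L, III): payoffs 0, 1 → best response B.
Player 1 against (R, I): payoffs 5, 2 → best response A.
Player 1 against (R, II): payoffs 4, 9 → best response B.
Player 1 against (R, III): payoffs 4, 3 → best response A.
Player 2 against (A, I): payoffs 1, 4 → best response R.
Player 2 against (A, II): payoffs 1, 9 → best response R.
Player 2 against (A, III): payoffs 3, 8 → best response R.
Player 2 against (B, I): payoffs 7, 3 → best response L.
Player 2 against (B, II): payoffs 0, 9 → best response R.
Player 2 against (B, III): payoffs 7, 0 → best response L.
Player 3 against (A, L): payoffs 0, 6, 5 → best response II.
Player 3 against (A, R): payoffs 9, 6, 5 → best response I.
Player 3 against (B, L): payoffs 3, 0, 5 → best response III.
Player 3 against (B, R): payoffs 3, 7, 6 → best response II.
Mutual best responses: (A, R, I); (B, L, III); (B, R, II).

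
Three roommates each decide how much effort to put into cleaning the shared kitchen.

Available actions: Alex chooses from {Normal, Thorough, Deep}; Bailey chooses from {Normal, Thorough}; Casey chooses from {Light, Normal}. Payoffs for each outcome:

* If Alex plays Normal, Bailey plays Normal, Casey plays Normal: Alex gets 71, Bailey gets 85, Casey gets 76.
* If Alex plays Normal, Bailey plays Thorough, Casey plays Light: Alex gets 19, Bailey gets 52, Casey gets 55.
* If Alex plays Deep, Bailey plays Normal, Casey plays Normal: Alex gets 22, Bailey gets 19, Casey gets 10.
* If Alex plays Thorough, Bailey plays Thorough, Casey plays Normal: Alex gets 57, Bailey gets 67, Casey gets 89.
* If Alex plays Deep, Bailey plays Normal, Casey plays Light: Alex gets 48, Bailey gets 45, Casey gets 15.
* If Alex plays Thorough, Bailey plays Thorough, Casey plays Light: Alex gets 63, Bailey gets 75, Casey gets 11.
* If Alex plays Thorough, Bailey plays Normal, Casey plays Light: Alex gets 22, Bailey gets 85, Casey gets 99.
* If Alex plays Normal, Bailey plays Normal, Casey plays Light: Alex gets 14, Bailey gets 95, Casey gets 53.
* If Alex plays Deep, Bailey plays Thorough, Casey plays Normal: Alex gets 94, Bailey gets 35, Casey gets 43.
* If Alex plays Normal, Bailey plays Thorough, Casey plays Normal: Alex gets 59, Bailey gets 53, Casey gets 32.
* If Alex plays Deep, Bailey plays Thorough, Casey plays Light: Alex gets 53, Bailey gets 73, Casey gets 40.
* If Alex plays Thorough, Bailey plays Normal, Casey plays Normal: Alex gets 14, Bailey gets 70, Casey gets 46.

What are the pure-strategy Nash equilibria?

Pure-strategy Nash equilibria: (Normal, Normal, Normal) and (Deep, Thorough, Normal)

(Normal, Normal, Light): Alex can switch to Thorough (14 → 22). Not NE.
(Normal, Normal, Normal): Alex gets 71, best alternative 22; Bailey gets 85, best alternative 53; Casey gets 76, best alternative 53. No profitable deviation — NE.
(Normal, Thorough, Light): Alex can switch to Thorough (19 → 63). Not NE.
(Normal, Thorough, Normal): Alex can switch to Deep (59 → 94). Not NE.
(Thorough, Normal, Light): Alex can switch to Deep (22 → 48). Not NE.
(Thorough, Normal, Normal): Alex can switch to Normal (14 → 71). Not NE.
(Thorough, Thorough, Light): Bailey can switch to Normal (75 → 85). Not NE.
(Deep, Thorough, Normal): Alex gets 94, best alternative 59; Bailey gets 35, best alternative 19; Casey gets 43, best alternative 40. No profitable deviation — NE.
(The remaining 4 profiles each have a profitable deviation by the same check.)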